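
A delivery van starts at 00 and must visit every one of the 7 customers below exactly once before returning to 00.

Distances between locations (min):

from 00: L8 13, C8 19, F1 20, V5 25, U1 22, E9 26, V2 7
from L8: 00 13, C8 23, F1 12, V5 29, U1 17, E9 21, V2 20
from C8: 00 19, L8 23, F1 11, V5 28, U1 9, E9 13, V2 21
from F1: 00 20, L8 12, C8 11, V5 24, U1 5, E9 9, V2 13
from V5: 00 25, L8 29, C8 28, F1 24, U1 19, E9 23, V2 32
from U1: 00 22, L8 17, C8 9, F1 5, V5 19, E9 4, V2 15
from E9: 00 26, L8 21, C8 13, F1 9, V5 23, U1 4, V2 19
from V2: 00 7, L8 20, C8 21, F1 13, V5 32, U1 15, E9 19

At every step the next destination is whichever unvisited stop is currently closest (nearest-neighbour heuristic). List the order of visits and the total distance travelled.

From 00: distances to unvisited — V2=7, L8=13, C8=19, F1=20, U1=22, V5=25, E9=26. Nearest is V2 (7).
From V2: distances to unvisited — F1=13, U1=15, E9=19, L8=20, C8=21, V5=32. Nearest is F1 (13).
From F1: distances to unvisited — U1=5, E9=9, C8=11, L8=12, V5=24. Nearest is U1 (5).
From U1: distances to unvisited — E9=4, C8=9, L8=17, V5=19. Nearest is E9 (4).
From E9: distances to unvisited — C8=13, L8=21, V5=23. Nearest is C8 (13).
From C8: distances to unvisited — L8=23, V5=28. Nearest is L8 (23).
From L8: distances to unvisited — V5=29. Nearest is V5 (29).
Return V5→00: 25.
Total = 7 + 13 + 5 + 4 + 13 + 23 + 29 + 25 = 119.

119 min along 00 → V2 → F1 → U1 → E9 → C8 → L8 → V5 → 00.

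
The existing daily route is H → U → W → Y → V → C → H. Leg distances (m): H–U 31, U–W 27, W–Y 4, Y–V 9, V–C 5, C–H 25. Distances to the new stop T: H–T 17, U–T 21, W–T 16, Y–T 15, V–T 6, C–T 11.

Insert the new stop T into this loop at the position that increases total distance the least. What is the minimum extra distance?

+3 m — insert T between C and H.

Insertion cost between consecutive stops i–j is d(i,T) + d(T,j) − d(i,j):
  between H and U: 17 + 21 − 31 = 7
  between U and W: 21 + 16 − 27 = 10
  between W and Y: 16 + 15 − 4 = 27
  between Y and V: 15 + 6 − 9 = 12
  between V and C: 6 + 11 − 5 = 12
  between C and H: 11 + 17 − 25 = 3
Cheapest insertion is between C and H, adding 3.
New total = 101 + 3 = 104.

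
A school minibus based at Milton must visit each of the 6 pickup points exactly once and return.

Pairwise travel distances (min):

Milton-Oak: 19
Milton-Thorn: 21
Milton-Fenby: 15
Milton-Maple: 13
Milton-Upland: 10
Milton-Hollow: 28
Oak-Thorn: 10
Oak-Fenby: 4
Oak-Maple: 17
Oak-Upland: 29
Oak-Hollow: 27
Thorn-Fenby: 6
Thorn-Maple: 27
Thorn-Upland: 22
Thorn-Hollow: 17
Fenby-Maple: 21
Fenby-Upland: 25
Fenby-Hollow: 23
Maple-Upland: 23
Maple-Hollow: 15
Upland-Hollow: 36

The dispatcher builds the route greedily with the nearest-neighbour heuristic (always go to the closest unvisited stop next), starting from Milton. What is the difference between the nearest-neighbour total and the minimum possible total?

From Milton: Upland=10, Maple=13, Fenby=15, Oak=19, Thorn=21, Hollow=28 → choose Upland (10).
From Upland: Thorn=22, Maple=23, Fenby=25, Oak=29, Hollow=36 → choose Thorn (22).
From Thorn: Fenby=6, Oak=10, Hollow=17, Maple=27 → choose Fenby (6).
From Fenby: Oak=4, Maple=21, Hollow=23 → choose Oak (4).
From Oak: Maple=17, Hollow=27 → choose Maple (17).
From Maple: Hollow=15 → choose Hollow (15).
NN route Milton → Upland → Thorn → Fenby → Oak → Maple → Hollow → Milton costs 102.
Optimal: Milton → Oak → Fenby → Thorn → Hollow → Maple → Upland → Milton costs 94 (by enumerating all 360 distinct tours).
Excess = 102 − 94 = 8.

The nearest-neighbour route is 8 min longer than optimal.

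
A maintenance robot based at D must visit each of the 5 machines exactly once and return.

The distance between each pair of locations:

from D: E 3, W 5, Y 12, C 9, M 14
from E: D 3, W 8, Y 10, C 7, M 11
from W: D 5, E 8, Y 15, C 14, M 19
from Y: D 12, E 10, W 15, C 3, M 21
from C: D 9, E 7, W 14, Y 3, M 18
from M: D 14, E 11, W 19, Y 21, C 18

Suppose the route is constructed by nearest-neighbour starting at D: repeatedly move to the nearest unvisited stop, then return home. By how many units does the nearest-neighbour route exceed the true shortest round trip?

The nearest-neighbour route is 6 longer than optimal.

D: E=3, W=5, C=9, Y=12, M=14 ⇒ E
E: C=7, W=8, Y=10, M=11 ⇒ C
C: Y=3, W=14, M=18 ⇒ Y
Y: W=15, M=21 ⇒ W
W: M=19 ⇒ M
NN route D → E → C → Y → W → M → D costs 61.
Optimal: D → E → M → C → Y → W → D costs 55 (by enumerating all 60 distinct tours).
Excess = 61 − 55 = 6.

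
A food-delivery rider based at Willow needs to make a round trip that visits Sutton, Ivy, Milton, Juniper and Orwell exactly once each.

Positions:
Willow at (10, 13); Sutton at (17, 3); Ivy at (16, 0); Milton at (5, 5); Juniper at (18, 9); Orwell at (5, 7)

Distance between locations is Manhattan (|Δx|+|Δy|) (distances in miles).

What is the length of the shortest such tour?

Shortest round trip = 52 miles.

Willow→Sutton→Ivy→Milton→Juniper→Orwell→Willow: 17+4+16+17+15+11 = 80
Willow→Sutton→Ivy→Milton→Orwell→Juniper→Willow: 17+4+16+2+15+12 = 66
Willow→Sutton→Ivy→Juniper→Milton→Orwell→Willow: 17+4+11+17+2+11 = 62
Willow→Sutton→Ivy→Juniper→Orwell→Milton→Willow: 17+4+11+15+2+13 = 62
Willow→Sutton→Ivy→Orwell→Milton→Juniper→Willow: 17+4+18+2+17+12 = 70
Willow→Sutton→Ivy→Orwell→Juniper→Milton→Willow: 17+4+18+15+17+13 = 84
Willow→Sutton→Milton→Ivy→Juniper→Orwell→Willow: 17+14+16+11+15+11 = 84
Willow→Sutton→Milton→Ivy→Orwell→Juniper→Willow: 17+14+16+18+15+12 = 92
Willow→Sutton→Milton→Juniper→Ivy→Orwell→Willow: 17+14+17+11+18+11 = 88
Willow→Sutton→Milton→Juniper→Orwell→Ivy→Willow: 17+14+17+15+18+19 = 100
Willow→Sutton→Milton→Orwell→Ivy→Juniper→Willow: 17+14+2+18+11+12 = 74
Willow→Sutton→Milton→Orwell→Juniper→Ivy→Willow: 17+14+2+15+11+19 = 78
Willow→Sutton→Juniper→Ivy→Milton→Orwell→Willow: 17+7+11+16+2+11 = 64
Willow→Sutton→Juniper→Ivy→Orwell→Milton→Willow: 17+7+11+18+2+13 = 68
… (46 more)
Willow→Juniper→Sutton→Ivy→Milton→Orwell→Willow: 12+7+4+16+2+11 = 52  ← best
The minimum is 52.
One optimal route: Willow → Juniper → Sutton → Ivy → Milton → Orwell → Willow (or its reverse).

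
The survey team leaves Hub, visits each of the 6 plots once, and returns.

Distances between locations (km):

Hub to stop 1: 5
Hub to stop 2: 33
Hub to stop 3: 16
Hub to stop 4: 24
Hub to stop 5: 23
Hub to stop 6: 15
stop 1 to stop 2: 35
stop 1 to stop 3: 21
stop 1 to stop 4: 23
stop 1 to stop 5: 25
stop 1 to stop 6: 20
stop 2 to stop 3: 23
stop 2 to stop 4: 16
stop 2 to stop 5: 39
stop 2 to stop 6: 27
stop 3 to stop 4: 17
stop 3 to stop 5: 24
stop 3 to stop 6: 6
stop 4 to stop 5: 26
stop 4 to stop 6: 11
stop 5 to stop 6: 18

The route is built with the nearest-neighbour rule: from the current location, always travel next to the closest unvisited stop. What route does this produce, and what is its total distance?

Total distance 126 km via the nearest-neighbour route Hub → stop 1 → stop 6 → stop 3 → stop 4 → stop 2 → stop 5 → Hub.

Hub → [stop 1:5 / stop 6:15 / stop 3:16 / stop 5:23 / stop 4:24 / stop 2:33] → stop 1 (5)
stop 1 → [stop 6:20 / stop 3:21 / stop 4:23 / stop 5:25 / stop 2:35] → stop 6 (20)
stop 6 → [stop 3:6 / stop 4:11 / stop 5:18 / stop 2:27] → stop 3 (6)
stop 3 → [stop 4:17 / stop 2:23 / stop 5:24] → stop 4 (17)
stop 4 → [stop 2:16 / stop 5:26] → stop 2 (16)
stop 2 → [stop 5:39] → stop 5 (39)
Return stop 5→Hub: 23.
Total = 5 + 20 + 6 + 17 + 16 + 39 + 23 = 126.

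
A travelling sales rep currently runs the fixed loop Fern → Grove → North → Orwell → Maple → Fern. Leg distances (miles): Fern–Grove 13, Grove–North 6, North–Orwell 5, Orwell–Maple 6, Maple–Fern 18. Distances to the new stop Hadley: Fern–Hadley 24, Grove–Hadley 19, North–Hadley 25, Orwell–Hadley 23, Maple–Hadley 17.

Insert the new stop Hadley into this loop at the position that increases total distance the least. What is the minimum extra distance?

Insertion cost between consecutive stops i–j is d(i,Hadley) + d(Hadley,j) − d(i,j):
  between Fern and Grove: 24 + 19 − 13 = 30
  between Grove and North: 19 + 25 − 6 = 38
  between North and Orwell: 25 + 23 − 5 = 43
  between Orwell and Maple: 23 + 17 − 6 = 34
  between Maple and Fern: 17 + 24 − 18 = 23
Cheapest insertion is between Maple and Fern, adding 23.
New total = 48 + 23 = 71.

+23 miles — insert Hadley between Maple and Fern.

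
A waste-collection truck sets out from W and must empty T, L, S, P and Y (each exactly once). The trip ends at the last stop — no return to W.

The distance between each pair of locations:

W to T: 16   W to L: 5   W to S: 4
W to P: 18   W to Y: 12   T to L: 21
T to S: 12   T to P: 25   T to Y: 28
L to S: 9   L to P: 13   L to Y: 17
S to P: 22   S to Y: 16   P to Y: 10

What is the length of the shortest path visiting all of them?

There are 5! = 120 possible orderings.
W → T → L → S → P → Y: 16+21+9+22+10 = 78
W → T → L → S → Y → P: 16+21+9+16+10 = 72
W → T → L → P → S → Y: 16+21+13+22+16 = 88
W → T → L → P → Y → S: 16+21+13+10+16 = 76
W → T → L → Y → S → P: 16+21+17+16+22 = 92
W → T → L → Y → P → S: 16+21+17+10+22 = 86
W → T → S → L → P → Y: 16+12+9+13+10 = 60
W → T → S → L → Y → P: 16+12+9+17+10 = 64
W → T → S → P → L → Y: 16+12+22+13+17 = 80
W → T → S → P → Y → L: 16+12+22+10+17 = 77
W → T → S → Y → L → P: 16+12+16+17+13 = 74
W → T → S → Y → P → L: 16+12+16+10+13 = 67
W → T → P → L → S → Y: 16+25+13+9+16 = 79
W → T → P → L → Y → S: 16+25+13+17+16 = 87
… (106 more)
W → L → P → Y → S → T: 5+13+10+16+12 = 56  ← best
The minimum is 56.
One shortest path: W → L → P → Y → S → T.

56 — the minimum one-way total.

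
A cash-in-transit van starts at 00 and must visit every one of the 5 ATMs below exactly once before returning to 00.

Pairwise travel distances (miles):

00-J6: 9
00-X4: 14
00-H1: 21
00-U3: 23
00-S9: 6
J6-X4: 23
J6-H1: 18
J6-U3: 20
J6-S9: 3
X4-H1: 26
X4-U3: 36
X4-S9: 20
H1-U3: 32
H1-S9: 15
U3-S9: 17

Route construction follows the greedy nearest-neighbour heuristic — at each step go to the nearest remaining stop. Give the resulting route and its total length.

112 miles along 00 → S9 → J6 → H1 → X4 → U3 → 00.

From 00: distances to unvisited — S9=6, J6=9, X4=14, H1=21, U3=23. Nearest is S9 (6).
From S9: distances to unvisited — J6=3, H1=15, U3=17, X4=20. Nearest is J6 (3).
From J6: distances to unvisited — H1=18, U3=20, X4=23. Nearest is H1 (18).
From H1: distances to unvisited — X4=26, U3=32. Nearest is X4 (26).
From X4: distances to unvisited — U3=36. Nearest is U3 (36).
Return U3→00: 23.
Total = 6 + 3 + 18 + 26 + 36 + 23 = 112.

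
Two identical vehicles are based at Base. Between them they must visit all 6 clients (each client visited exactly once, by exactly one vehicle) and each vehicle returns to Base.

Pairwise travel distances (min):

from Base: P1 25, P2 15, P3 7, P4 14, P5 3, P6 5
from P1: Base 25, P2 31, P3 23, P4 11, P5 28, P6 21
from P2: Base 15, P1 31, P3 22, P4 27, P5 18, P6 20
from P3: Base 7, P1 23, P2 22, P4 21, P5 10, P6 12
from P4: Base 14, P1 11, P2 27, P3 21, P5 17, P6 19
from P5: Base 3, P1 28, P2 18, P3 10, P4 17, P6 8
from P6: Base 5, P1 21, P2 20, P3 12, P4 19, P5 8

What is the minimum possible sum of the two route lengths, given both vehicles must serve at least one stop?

There are 2^5 − 1 = 31 ways to divide the 6 stops into two non-empty groups. For each, the best each vehicle can do is its own shortest tour through its group:
  {P1} + {P2, P3, P4, P5, P6}: 50 + 86 = 136
  {P2} + {P1, P3, P4, P5, P6}: 30 + 71 = 101
  {P1, P2} + {P3, P4, P5, P6}: 71 + 58 = 129
  {P3} + {P1, P2, P4, P5, P6}: 14 + 85 = 99
  {P1, P3} + {P2, P4, P5, P6}: 55 + 72 = 127
  {P2, P3} + {P1, P4, P5, P6}: 44 + 57 = 101
  … (31 splits in total)
Best: vehicle 1 Base → P3 → Base = 14; vehicle 2 Base → P2 → P4 → P1 → P6 → P5 → Base = 85; combined 99.

99 min — the smallest possible combined total.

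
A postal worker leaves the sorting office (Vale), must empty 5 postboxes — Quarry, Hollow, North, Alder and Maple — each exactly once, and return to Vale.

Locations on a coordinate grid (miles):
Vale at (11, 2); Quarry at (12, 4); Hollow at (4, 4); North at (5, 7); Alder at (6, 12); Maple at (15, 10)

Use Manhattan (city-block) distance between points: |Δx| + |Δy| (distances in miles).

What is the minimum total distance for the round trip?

There are 60 distinct closed tours to check (reversals are equivalent).
Vale→Quarry→Hollow→North→Alder→Maple→Vale: 3+8+4+6+11+12 = 44
Vale→Quarry→Hollow→North→Maple→Alder→Vale: 3+8+4+13+11+15 = 54
Vale→Quarry→Hollow→Alder→North→Maple→Vale: 3+8+10+6+13+12 = 52
Vale→Quarry→Hollow→Alder→Maple→North→Vale: 3+8+10+11+13+11 = 56
Vale→Quarry→Hollow→Maple→North→Alder→Vale: 3+8+17+13+6+15 = 62
Vale→Quarry→Hollow→Maple→Alder→North→Vale: 3+8+17+11+6+11 = 56
Vale→Quarry→North→Hollow→Alder→Maple→Vale: 3+10+4+10+11+12 = 50
Vale→Quarry→North→Hollow→Maple→Alder→Vale: 3+10+4+17+11+15 = 60
Vale→Quarry→North→Alder→Hollow→Maple→Vale: 3+10+6+10+17+12 = 58
Vale→Quarry→North→Alder→Maple→Hollow→Vale: 3+10+6+11+17+9 = 56
Vale→Quarry→North→Maple→Hollow→Alder→Vale: 3+10+13+17+10+15 = 68
Vale→Quarry→North→Maple→Alder→Hollow→Vale: 3+10+13+11+10+9 = 56
Vale→Quarry→Alder→Hollow→North→Maple→Vale: 3+14+10+4+13+12 = 56
Vale→Quarry→Alder→Hollow→Maple→North→Vale: 3+14+10+17+13+11 = 68
… (46 more)
Vale→Quarry→Maple→Alder→North→Hollow→Vale: 3+9+11+6+4+9 = 42  ← best
The minimum is 42.
One optimal route: Vale → Quarry → Maple → Alder → North → Hollow → Vale (or its reverse).

Minimum total distance: 42 miles.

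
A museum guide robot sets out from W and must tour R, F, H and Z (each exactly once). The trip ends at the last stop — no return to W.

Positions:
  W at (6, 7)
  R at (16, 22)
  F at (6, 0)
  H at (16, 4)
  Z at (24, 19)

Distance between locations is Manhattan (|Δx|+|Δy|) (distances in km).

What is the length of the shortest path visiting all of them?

Shortest open route: 50 km.

There are 4! = 24 possible orderings.
W→R→F→H→Z: 25+32+14+23 = 94
W→R→F→Z→H: 25+32+37+23 = 117
W→R→H→F→Z: 25+18+14+37 = 94
W→R→H→Z→F: 25+18+23+37 = 103
W→R→Z→F→H: 25+11+37+14 = 87
W→R→Z→H→F: 25+11+23+14 = 73
W→F→R→H→Z: 7+32+18+23 = 80
W→F→R→Z→H: 7+32+11+23 = 73
W→F→H→R→Z: 7+14+18+11 = 50
W→F→H→Z→R: 7+14+23+11 = 55
W→F→Z→R→H: 7+37+11+18 = 73
W→F→Z→H→R: 7+37+23+18 = 85
W→H→R→F→Z: 13+18+32+37 = 100
W→H→R→Z→F: 13+18+11+37 = 79
… (10 more)
The minimum is 50.
One shortest path: W → F → H → R → Z.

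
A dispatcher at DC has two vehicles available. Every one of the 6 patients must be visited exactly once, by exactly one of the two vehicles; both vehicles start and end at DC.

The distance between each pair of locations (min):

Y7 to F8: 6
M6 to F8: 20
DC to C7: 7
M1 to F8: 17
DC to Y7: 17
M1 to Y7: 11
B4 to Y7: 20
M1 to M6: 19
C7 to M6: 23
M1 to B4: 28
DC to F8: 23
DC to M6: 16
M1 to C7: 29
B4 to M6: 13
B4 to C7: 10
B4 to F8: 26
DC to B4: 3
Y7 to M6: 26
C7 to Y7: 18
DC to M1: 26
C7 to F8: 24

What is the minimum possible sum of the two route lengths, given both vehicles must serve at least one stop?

There are 2^5 − 1 = 31 ways to divide the 6 stops into two non-empty groups. For each, the best each vehicle can do is its own shortest tour through its group:
  {M1} + {B4, C7, Y7, M6, F8}: 52 + 67 = 119
  {B4} + {M1, C7, Y7, M6, F8}: 6 + 83 = 89
  {M1, B4} + {C7, Y7, M6, F8}: 57 + 67 = 124
  {C7} + {M1, B4, Y7, M6, F8}: 14 + 75 = 89
  {M1, C7} + {B4, Y7, M6, F8}: 62 + 59 = 121
  {B4, C7} + {M1, Y7, M6, F8}: 20 + 75 = 95
  … (31 splits in total)
Best: vehicle 1 DC → B4 → DC = 6; vehicle 2 DC → C7 → Y7 → F8 → M1 → M6 → DC = 83; combined 89.

Minimum combined distance: 89 min.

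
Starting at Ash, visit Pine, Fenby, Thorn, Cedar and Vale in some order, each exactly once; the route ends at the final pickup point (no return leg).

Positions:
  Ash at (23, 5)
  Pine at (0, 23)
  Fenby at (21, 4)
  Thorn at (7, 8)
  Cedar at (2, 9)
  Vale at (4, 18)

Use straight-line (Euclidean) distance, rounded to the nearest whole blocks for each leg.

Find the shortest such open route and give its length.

There are 5! = 120 possible orderings.
Ash → Pine → Fenby → Thorn → Cedar → Vale: 29+28+15+5+9 = 86
Ash → Pine → Fenby → Thorn → Vale → Cedar: 29+28+15+10+9 = 91
Ash → Pine → Fenby → Cedar → Thorn → Vale: 29+28+20+5+10 = 92
Ash → Pine → Fenby → Cedar → Vale → Thorn: 29+28+20+9+10 = 96
Ash → Pine → Fenby → Vale → Thorn → Cedar: 29+28+22+10+5 = 94
Ash → Pine → Fenby → Vale → Cedar → Thorn: 29+28+22+9+5 = 93
Ash → Pine → Thorn → Fenby → Cedar → Vale: 29+17+15+20+9 = 90
Ash → Pine → Thorn → Fenby → Vale → Cedar: 29+17+15+22+9 = 92
Ash → Pine → Thorn → Cedar → Fenby → Vale: 29+17+5+20+22 = 93
Ash → Pine → Thorn → Cedar → Vale → Fenby: 29+17+5+9+22 = 82
Ash → Pine → Thorn → Vale → Fenby → Cedar: 29+17+10+22+20 = 98
Ash → Pine → Thorn → Vale → Cedar → Fenby: 29+17+10+9+20 = 85
Ash → Pine → Cedar → Fenby → Thorn → Vale: 29+14+20+15+10 = 88
Ash → Pine → Cedar → Fenby → Vale → Thorn: 29+14+20+22+10 = 95
… (106 more)
Ash → Fenby → Thorn → Cedar → Vale → Pine: 2+15+5+9+6 = 37  ← best
The minimum is 37.
One shortest path: Ash → Fenby → Thorn → Cedar → Vale → Pine.

Shortest open route: 37 blocks.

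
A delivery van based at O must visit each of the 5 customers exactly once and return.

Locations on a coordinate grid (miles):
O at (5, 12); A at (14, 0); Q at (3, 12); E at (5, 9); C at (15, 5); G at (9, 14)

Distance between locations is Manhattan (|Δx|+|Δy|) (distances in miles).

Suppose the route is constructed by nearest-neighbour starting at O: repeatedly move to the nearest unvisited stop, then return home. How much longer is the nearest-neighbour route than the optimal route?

The nearest-neighbour route is 6 miles longer than optimal.

From O: Q=2, E=3, G=6, C=17, A=21 → choose Q (2).
From Q: E=5, G=8, C=19, A=23 → choose E (5).
From E: G=9, C=14, A=18 → choose G (9).
From G: C=15, A=19 → choose C (15).
From C: A=6 → choose A (6).
NN route O → Q → E → G → C → A → O costs 58.
Optimal: O → Q → E → A → C → G → O costs 52 (by enumerating all 60 distinct tours).
Excess = 58 − 52 = 6.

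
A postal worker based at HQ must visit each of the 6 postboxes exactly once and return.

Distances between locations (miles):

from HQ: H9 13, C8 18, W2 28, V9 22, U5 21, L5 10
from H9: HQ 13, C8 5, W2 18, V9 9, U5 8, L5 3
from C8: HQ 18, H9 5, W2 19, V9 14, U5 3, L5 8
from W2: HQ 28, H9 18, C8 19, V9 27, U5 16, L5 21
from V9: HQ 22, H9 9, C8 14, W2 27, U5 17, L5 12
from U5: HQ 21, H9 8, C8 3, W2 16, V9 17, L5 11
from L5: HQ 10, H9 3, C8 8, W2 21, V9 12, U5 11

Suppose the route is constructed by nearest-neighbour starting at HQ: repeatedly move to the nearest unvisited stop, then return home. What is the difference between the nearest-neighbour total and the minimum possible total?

3 miles longer than the optimal tour.

HQ: L5=10, H9=13, C8=18, U5=21, V9=22, W2=28 ⇒ L5
L5: H9=3, C8=8, U5=11, V9=12, W2=21 ⇒ H9
H9: C8=5, U5=8, V9=9, W2=18 ⇒ C8
C8: U5=3, V9=14, W2=19 ⇒ U5
U5: W2=16, V9=17 ⇒ W2
W2: V9=27 ⇒ V9
NN route HQ → L5 → H9 → C8 → U5 → W2 → V9 → HQ costs 86.
Optimal: HQ → W2 → U5 → C8 → H9 → V9 → L5 → HQ costs 83 (by enumerating all 360 distinct tours).
Excess = 86 − 83 = 3.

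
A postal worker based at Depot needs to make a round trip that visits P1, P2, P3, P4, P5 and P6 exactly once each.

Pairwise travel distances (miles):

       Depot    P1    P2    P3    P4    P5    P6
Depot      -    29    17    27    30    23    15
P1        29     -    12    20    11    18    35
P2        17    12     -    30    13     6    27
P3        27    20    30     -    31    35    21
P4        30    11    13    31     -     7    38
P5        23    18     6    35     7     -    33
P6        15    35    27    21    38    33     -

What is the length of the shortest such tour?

There are 360 distinct closed tours to check (reversals are equivalent).
Depot → P1 → P2 → P3 → P4 → P5 → P6 → Depot: 29+12+30+31+7+33+15 = 157
Depot → P1 → P2 → P3 → P4 → P6 → P5 → Depot: 29+12+30+31+38+33+23 = 196
Depot → P1 → P2 → P3 → P5 → P4 → P6 → Depot: 29+12+30+35+7+38+15 = 166
Depot → P1 → P2 → P3 → P5 → P6 → P4 → Depot: 29+12+30+35+33+38+30 = 207
Depot → P1 → P2 → P3 → P6 → P4 → P5 → Depot: 29+12+30+21+38+7+23 = 160
Depot → P1 → P2 → P3 → P6 → P5 → P4 → Depot: 29+12+30+21+33+7+30 = 162
Depot → P1 → P2 → P4 → P3 → P5 → P6 → Depot: 29+12+13+31+35+33+15 = 168
Depot → P1 → P2 → P4 → P3 → P6 → P5 → Depot: 29+12+13+31+21+33+23 = 162
… (352 more)
Depot → P2 → P5 → P4 → P1 → P3 → P6 → Depot: 17+6+7+11+20+21+15 = 97  ← best
The minimum is 97.
One optimal route: Depot → P2 → P5 → P4 → P1 → P3 → P6 → Depot (or its reverse).

Minimum total distance: 97 miles.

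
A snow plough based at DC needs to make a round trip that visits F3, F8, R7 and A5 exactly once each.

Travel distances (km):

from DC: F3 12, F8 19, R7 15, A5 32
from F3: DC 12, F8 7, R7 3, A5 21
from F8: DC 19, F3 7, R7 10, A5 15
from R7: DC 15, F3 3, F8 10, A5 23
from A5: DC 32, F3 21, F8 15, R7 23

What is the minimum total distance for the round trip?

There are 12 distinct closed tours to check (reversals are equivalent).
DC→F3→F8→R7→A5→DC: 12+7+10+23+32 = 84
DC→F3→F8→A5→R7→DC: 12+7+15+23+15 = 72
DC→F3→R7→F8→A5→DC: 12+3+10+15+32 = 72
DC→F3→R7→A5→F8→DC: 12+3+23+15+19 = 72
DC→F3→A5→F8→R7→DC: 12+21+15+10+15 = 73
DC→F3→A5→R7→F8→DC: 12+21+23+10+19 = 85
DC→F8→F3→R7→A5→DC: 19+7+3+23+32 = 84
DC→F8→F3→A5→R7→DC: 19+7+21+23+15 = 85
DC→F8→R7→F3→A5→DC: 19+10+3+21+32 = 85
DC→F8→A5→F3→R7→DC: 19+15+21+3+15 = 73
DC→R7→F3→F8→A5→DC: 15+3+7+15+32 = 72
DC→R7→F8→F3→A5→DC: 15+10+7+21+32 = 85
The minimum is 72.
One optimal route: DC → F3 → F8 → A5 → R7 → DC (or its reverse).

72 km — the shortest possible round trip.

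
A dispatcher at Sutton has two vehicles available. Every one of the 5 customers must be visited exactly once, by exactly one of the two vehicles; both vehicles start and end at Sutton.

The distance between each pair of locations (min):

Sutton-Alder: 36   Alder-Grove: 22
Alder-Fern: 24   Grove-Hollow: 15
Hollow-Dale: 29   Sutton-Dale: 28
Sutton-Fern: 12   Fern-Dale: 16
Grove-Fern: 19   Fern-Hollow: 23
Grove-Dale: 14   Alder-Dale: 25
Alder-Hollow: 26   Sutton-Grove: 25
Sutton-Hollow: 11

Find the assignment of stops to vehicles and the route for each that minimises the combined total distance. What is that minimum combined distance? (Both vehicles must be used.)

122 min — the smallest possible combined total.

Check every non-empty split of the stops between the two vehicles; for each half take its own optimal tour:
  {Alder} + {Grove, Fern, Hollow, Dale}: 72 + 68 = 140
  {Grove} + {Alder, Fern, Hollow, Dale}: 50 + 90 = 140
  {Alder, Grove} + {Fern, Hollow, Dale}: 83 + 68 = 151
  {Fern} + {Alder, Grove, Hollow, Dale}: 24 + 101 = 125
  {Alder, Fern} + {Grove, Hollow, Dale}: 72 + 68 = 140
  {Grove, Fern} + {Alder, Hollow, Dale}: 56 + 90 = 146
  … (15 splits in total)
  {Hollow} + {Alder, Grove, Fern, Dale}: 22 + 100 = 122  ← best
Best: vehicle 1 Sutton → Hollow → Sutton = 22; vehicle 2 Sutton → Alder → Grove → Dale → Fern → Sutton = 100; combined 122.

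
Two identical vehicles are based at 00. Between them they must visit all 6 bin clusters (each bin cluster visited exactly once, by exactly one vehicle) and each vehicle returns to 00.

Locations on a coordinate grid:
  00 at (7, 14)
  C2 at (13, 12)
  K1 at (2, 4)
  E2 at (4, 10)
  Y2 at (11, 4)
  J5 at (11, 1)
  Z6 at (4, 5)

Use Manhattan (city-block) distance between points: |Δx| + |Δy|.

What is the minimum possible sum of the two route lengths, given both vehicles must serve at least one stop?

Check every non-empty split of the stops between the two vehicles; for each half take its own optimal tour:
  {C2} + {K1, E2, Y2, J5, Z6}: 16 + 44 = 60
  {K1} + {C2, E2, Y2, J5, Z6}: 30 + 44 = 74
  {C2, K1} + {E2, Y2, J5, Z6}: 42 + 40 = 82
  {E2} + {C2, K1, Y2, J5, Z6}: 14 + 48 = 62
  {C2, E2} + {K1, Y2, J5, Z6}: 26 + 44 = 70
  {K1, E2} + {C2, Y2, J5, Z6}: 30 + 44 = 74
  … (31 splits in total)
Best: vehicle 1 00 → C2 → 00 = 16; vehicle 2 00 → E2 → Z6 → K1 → Y2 → J5 → 00 = 44; combined 60.

Minimum combined distance: 60.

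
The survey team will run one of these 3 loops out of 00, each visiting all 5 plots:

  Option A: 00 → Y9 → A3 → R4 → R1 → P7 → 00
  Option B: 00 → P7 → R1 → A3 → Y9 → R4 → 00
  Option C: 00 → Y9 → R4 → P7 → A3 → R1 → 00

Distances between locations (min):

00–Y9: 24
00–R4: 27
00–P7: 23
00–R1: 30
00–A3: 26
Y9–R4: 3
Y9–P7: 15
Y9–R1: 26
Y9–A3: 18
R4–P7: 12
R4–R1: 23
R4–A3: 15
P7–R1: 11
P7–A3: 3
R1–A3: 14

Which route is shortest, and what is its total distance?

Option A: 24 + 18 + 15 + 23 + 11 + 23 = 114
Option B: 23 + 11 + 14 + 18 + 3 + 27 = 96
Option C: 24 + 3 + 12 + 3 + 14 + 30 = 86

86 min — Option C is the shortest.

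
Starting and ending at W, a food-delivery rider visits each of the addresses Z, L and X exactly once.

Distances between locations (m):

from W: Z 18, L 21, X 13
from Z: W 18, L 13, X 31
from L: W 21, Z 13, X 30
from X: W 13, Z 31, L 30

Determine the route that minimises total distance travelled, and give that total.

With 3 stops there are 3!/2 = 3 distinct round trips (a route and its reverse cost the same).
W - Z - L - X - W: 18+13+30+13 = 74
W - Z - X - L - W: 18+31+30+21 = 100
W - L - Z - X - W: 21+13+31+13 = 78
The minimum is 74.
One optimal route: W → Z → L → X → W (or its reverse).

Shortest round trip = 74 m.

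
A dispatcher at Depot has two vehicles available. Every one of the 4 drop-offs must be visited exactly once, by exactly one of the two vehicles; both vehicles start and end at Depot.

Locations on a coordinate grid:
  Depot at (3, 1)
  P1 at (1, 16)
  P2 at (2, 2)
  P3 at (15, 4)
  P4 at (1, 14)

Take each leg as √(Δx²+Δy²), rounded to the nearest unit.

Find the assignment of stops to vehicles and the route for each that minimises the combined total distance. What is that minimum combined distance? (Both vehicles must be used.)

There are 2^3 − 1 = 7 ways to divide the 4 stops into two non-empty groups. For each, the best each vehicle can do is its own shortest tour through its group:
  {P1} + {P2, P3, P4}: 30 + 42 = 72
  {P2} + {P1, P3, P4}: 2 + 45 = 47
  {P1, P2} + {P3, P4}: 30 + 42 = 72
  {P3} + {P1, P2, P4}: 24 + 30 = 54
  {P1, P3} + {P2, P4}: 45 + 26 = 71
  {P2, P3} + {P1, P4}: 26 + 30 = 56
  … (7 splits in total)
Best: vehicle 1 Depot → P2 → Depot = 2; vehicle 2 Depot → P3 → P1 → P4 → Depot = 45; combined 47.

Minimum combined distance: 47.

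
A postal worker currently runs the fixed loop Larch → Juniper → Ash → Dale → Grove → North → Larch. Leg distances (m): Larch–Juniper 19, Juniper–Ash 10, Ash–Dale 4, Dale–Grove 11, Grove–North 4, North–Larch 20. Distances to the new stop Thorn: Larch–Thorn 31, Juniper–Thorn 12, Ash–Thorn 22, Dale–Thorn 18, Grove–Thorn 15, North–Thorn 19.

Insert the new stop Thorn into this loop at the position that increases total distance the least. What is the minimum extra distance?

Insertion cost between consecutive stops i–j is d(i,Thorn) + d(Thorn,j) − d(i,j):
  between Larch and Juniper: 31 + 12 − 19 = 24
  between Juniper and Ash: 12 + 22 − 10 = 24
  between Ash and Dale: 22 + 18 − 4 = 36
  between Dale and Grove: 18 + 15 − 11 = 22
  between Grove and North: 15 + 19 − 4 = 30
  between North and Larch: 19 + 31 − 20 = 30
Cheapest insertion is between Dale and Grove, adding 22.
New total = 68 + 22 = 90.

Minimum extra distance: 22 m, inserting Thorn between Dale and Grove.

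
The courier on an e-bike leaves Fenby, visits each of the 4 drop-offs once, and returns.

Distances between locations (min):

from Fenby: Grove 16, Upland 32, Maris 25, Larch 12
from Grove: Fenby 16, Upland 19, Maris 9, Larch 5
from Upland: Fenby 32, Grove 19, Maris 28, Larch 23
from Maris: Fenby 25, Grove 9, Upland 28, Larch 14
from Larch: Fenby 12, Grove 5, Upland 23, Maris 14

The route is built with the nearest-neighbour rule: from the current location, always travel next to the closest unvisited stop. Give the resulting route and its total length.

Total distance 86 min via the nearest-neighbour route Fenby → Larch → Grove → Maris → Upland → Fenby.

From Fenby: distances to unvisited — Larch=12, Grove=16, Maris=25, Upland=32. Nearest is Larch (12).
From Larch: distances to unvisited — Grove=5, Maris=14, Upland=23. Nearest is Grove (5).
From Grove: distances to unvisited — Maris=9, Upland=19. Nearest is Maris (9).
From Maris: distances to unvisited — Upland=28. Nearest is Upland (28).
Return Upland→Fenby: 32.
Total = 12 + 5 + 9 + 28 + 32 = 86.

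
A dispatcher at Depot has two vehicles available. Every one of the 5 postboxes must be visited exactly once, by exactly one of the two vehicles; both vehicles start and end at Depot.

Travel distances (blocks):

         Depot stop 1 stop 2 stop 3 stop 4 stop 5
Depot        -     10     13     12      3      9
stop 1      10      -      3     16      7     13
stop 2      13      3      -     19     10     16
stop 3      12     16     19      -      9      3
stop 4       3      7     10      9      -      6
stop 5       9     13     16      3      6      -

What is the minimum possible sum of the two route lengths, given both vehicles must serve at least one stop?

Minimum combined distance: 50 blocks.

Check every non-empty split of the stops between the two vehicles; for each half take its own optimal tour:
  {stop 1} + {stop 2, stop 3, stop 4, stop 5}: 20 + 44 = 64
  {stop 2} + {stop 1, stop 3, stop 4, stop 5}: 26 + 38 = 64
  {stop 1, stop 2} + {stop 3, stop 4, stop 5}: 26 + 24 = 50
  {stop 3} + {stop 1, stop 2, stop 4, stop 5}: 24 + 38 = 62
  {stop 1, stop 3} + {stop 2, stop 4, stop 5}: 38 + 38 = 76
  {stop 2, stop 3} + {stop 1, stop 4, stop 5}: 44 + 32 = 76
  … (15 splits in total)
Best: vehicle 1 Depot → stop 1 → stop 2 → Depot = 26; vehicle 2 Depot → stop 3 → stop 5 → stop 4 → Depot = 24; combined 50.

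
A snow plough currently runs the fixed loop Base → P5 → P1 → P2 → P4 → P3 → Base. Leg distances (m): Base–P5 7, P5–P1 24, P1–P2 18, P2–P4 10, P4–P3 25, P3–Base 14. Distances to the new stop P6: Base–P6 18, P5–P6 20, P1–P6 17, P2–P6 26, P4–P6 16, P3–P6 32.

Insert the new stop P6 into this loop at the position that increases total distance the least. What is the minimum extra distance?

Minimum extra distance: 13 m, inserting P6 between P5 and P1.

Insertion cost between consecutive stops i–j is d(i,P6) + d(P6,j) − d(i,j):
  between Base and P5: 18 + 20 − 7 = 31
  between P5 and P1: 20 + 17 − 24 = 13
  between P1 and P2: 17 + 26 − 18 = 25
  between P2 and P4: 26 + 16 − 10 = 32
  between P4 and P3: 16 + 32 − 25 = 23
  between P3 and Base: 32 + 18 − 14 = 36
Cheapest insertion is between P5 and P1, adding 13.
New total = 98 + 13 = 111.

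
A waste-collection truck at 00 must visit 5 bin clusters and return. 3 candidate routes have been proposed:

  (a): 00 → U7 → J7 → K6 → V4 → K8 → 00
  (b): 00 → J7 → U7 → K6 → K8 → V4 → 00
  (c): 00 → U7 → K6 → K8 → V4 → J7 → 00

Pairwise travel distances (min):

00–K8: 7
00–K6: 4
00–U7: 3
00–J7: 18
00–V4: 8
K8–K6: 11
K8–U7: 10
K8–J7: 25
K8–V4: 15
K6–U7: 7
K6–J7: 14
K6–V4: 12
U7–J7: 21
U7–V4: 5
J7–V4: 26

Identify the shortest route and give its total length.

(a): 3 + 21 + 14 + 12 + 15 + 7 = 72
(b): 18 + 21 + 7 + 11 + 15 + 8 = 80
(c): 3 + 7 + 11 + 15 + 26 + 18 = 80

Shortest is (a), total 72 min.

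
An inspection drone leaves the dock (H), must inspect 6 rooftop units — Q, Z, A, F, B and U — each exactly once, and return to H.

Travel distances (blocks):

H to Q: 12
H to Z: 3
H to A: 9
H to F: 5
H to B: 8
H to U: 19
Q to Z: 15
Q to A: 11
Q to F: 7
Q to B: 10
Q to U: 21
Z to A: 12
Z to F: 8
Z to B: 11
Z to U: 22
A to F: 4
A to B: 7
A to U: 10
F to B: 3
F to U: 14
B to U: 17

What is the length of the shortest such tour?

There are 360 distinct closed tours to check (reversals are equivalent).
H→Q→Z→A→F→B→U→H: 12+15+12+4+3+17+19 = 82
H→Q→Z→A→F→U→B→H: 12+15+12+4+14+17+8 = 82
H→Q→Z→A→B→F→U→H: 12+15+12+7+3+14+19 = 82
H→Q→Z→A→B→U→F→H: 12+15+12+7+17+14+5 = 82
H→Q→Z→A→U→F→B→H: 12+15+12+10+14+3+8 = 74
H→Q→Z→A→U→B→F→H: 12+15+12+10+17+3+5 = 74
H→Q→Z→F→A→B→U→H: 12+15+8+4+7+17+19 = 82
H→Q→Z→F→A→U→B→H: 12+15+8+4+10+17+8 = 74
… (352 more)
H→Q→A→U→F→B→Z→H: 12+11+10+14+3+11+3 = 64  ← best
The minimum is 64.
One optimal route: H → Q → A → U → F → B → Z → H (or its reverse).

Shortest round trip = 64 blocks.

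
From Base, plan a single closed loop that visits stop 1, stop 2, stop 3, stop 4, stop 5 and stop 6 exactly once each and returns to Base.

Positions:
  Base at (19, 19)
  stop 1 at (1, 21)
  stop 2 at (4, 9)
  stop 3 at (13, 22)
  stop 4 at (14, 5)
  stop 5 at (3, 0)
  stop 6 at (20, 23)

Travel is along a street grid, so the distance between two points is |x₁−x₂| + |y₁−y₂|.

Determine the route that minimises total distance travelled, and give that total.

With 6 stops there are 6!/2 = 360 distinct round trips (a route and its reverse cost the same).
Base - stop 1 - stop 2 - stop 3 - stop 4 - stop 5 - stop 6 - Base: 20+15+22+18+16+40+5 = 136
Base - stop 1 - stop 2 - stop 3 - stop 4 - stop 6 - stop 5 - Base: 20+15+22+18+24+40+35 = 174
Base - stop 1 - stop 2 - stop 3 - stop 5 - stop 4 - stop 6 - Base: 20+15+22+32+16+24+5 = 134
Base - stop 1 - stop 2 - stop 3 - stop 5 - stop 6 - stop 4 - Base: 20+15+22+32+40+24+19 = 172
Base - stop 1 - stop 2 - stop 3 - stop 6 - stop 4 - stop 5 - Base: 20+15+22+8+24+16+35 = 140
Base - stop 1 - stop 2 - stop 3 - stop 6 - stop 5 - stop 4 - Base: 20+15+22+8+40+16+19 = 140
Base - stop 1 - stop 2 - stop 4 - stop 3 - stop 5 - stop 6 - Base: 20+15+14+18+32+40+5 = 144
Base - stop 1 - stop 2 - stop 4 - stop 3 - stop 6 - stop 5 - Base: 20+15+14+18+8+40+35 = 150
… (352 more)
Base - stop 4 - stop 5 - stop 2 - stop 1 - stop 3 - stop 6 - Base: 19+16+10+15+13+8+5 = 86  ← best
The minimum is 86.
One optimal route: Base → stop 4 → stop 5 → stop 2 → stop 1 → stop 3 → stop 6 → Base (or its reverse).

Minimum total distance: 86.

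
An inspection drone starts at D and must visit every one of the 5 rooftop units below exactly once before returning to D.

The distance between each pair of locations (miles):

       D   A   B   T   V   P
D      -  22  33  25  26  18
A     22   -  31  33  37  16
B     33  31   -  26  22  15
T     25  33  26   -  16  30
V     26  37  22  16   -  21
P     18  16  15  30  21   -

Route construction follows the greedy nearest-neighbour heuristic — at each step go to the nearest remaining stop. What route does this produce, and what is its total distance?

Total distance 126 miles via the nearest-neighbour route D → P → B → V → T → A → D.

D → [P:18 / A:22 / T:25 / V:26 / B:33] → P (18)
P → [B:15 / A:16 / V:21 / T:30] → B (15)
B → [V:22 / T:26 / A:31] → V (22)
V → [T:16 / A:37] → T (16)
T → [A:33] → A (33)
Return A→D: 22.
Total = 18 + 15 + 22 + 16 + 33 + 22 = 126.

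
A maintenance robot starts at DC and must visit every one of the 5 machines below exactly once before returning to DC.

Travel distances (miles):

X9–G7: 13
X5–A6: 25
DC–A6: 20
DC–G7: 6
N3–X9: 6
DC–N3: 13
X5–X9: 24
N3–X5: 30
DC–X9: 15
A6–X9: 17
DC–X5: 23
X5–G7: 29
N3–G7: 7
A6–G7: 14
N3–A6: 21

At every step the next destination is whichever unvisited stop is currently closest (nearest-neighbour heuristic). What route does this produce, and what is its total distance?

84 miles along DC → G7 → N3 → X9 → A6 → X5 → DC.

From DC: distances to unvisited — G7=6, N3=13, X9=15, A6=20, X5=23. Nearest is G7 (6).
From G7: distances to unvisited — N3=7, X9=13, A6=14, X5=29. Nearest is N3 (7).
From N3: distances to unvisited — X9=6, A6=21, X5=30. Nearest is X9 (6).
From X9: distances to unvisited — A6=17, X5=24. Nearest is A6 (17).
From A6: distances to unvisited — X5=25. Nearest is X5 (25).
Return X5→DC: 23.
Total = 6 + 7 + 6 + 17 + 25 + 23 = 84.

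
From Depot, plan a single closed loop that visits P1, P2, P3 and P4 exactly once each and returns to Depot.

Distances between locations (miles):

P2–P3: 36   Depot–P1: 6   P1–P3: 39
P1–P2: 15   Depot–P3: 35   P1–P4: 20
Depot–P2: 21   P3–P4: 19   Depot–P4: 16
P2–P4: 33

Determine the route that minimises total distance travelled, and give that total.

With 4 stops there are 4!/2 = 12 distinct round trips (a route and its reverse cost the same).
Depot-P1-P2-P3-P4-Depot: 6+15+36+19+16 = 92
Depot-P1-P2-P4-P3-Depot: 6+15+33+19+35 = 108
Depot-P1-P3-P2-P4-Depot: 6+39+36+33+16 = 130
Depot-P1-P3-P4-P2-Depot: 6+39+19+33+21 = 118
Depot-P1-P4-P2-P3-Depot: 6+20+33+36+35 = 130
Depot-P1-P4-P3-P2-Depot: 6+20+19+36+21 = 102
Depot-P2-P1-P3-P4-Depot: 21+15+39+19+16 = 110
Depot-P2-P1-P4-P3-Depot: 21+15+20+19+35 = 110
Depot-P2-P3-P1-P4-Depot: 21+36+39+20+16 = 132
Depot-P2-P4-P1-P3-Depot: 21+33+20+39+35 = 148
Depot-P3-P1-P2-P4-Depot: 35+39+15+33+16 = 138
Depot-P3-P2-P1-P4-Depot: 35+36+15+20+16 = 122
The minimum is 92.
One optimal route: Depot → P1 → P2 → P3 → P4 → Depot (or its reverse).

Shortest round trip = 92 miles.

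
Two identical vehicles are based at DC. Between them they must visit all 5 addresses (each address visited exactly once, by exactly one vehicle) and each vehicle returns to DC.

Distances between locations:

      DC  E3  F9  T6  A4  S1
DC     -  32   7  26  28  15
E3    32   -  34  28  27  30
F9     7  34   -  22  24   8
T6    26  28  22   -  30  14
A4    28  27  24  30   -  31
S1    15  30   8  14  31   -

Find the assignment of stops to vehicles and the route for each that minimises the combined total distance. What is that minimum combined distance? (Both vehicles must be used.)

Minimum combined distance: 126.

Check every non-empty split of the stops between the two vehicles; for each half take its own optimal tour:
  {E3} + {F9, T6, A4, S1}: 64 + 87 = 151
  {F9} + {E3, T6, A4, S1}: 14 + 112 = 126
  {E3, F9} + {T6, A4, S1}: 73 + 87 = 160
  {T6} + {E3, F9, A4, S1}: 52 + 100 = 152
  {E3, T6} + {F9, A4, S1}: 86 + 74 = 160
  {F9, T6} + {E3, A4, S1}: 55 + 100 = 155
  … (15 splits in total)
Best: vehicle 1 DC → F9 → DC = 14; vehicle 2 DC → A4 → E3 → T6 → S1 → DC = 112; combined 126.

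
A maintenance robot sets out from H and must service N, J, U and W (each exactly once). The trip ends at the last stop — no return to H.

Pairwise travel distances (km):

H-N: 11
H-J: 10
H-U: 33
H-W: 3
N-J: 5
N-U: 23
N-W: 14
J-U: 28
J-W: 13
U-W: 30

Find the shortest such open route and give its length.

There are 4! = 24 possible orderings.
H → N → J → U → W: 11+5+28+30 = 74
H → N → J → W → U: 11+5+13+30 = 59
H → N → U → J → W: 11+23+28+13 = 75
H → N → U → W → J: 11+23+30+13 = 77
H → N → W → J → U: 11+14+13+28 = 66
H → N → W → U → J: 11+14+30+28 = 83
H → J → N → U → W: 10+5+23+30 = 68
H → J → N → W → U: 10+5+14+30 = 59
H → J → U → N → W: 10+28+23+14 = 75
H → J → U → W → N: 10+28+30+14 = 82
H → J → W → N → U: 10+13+14+23 = 60
H → J → W → U → N: 10+13+30+23 = 76
H → U → N → J → W: 33+23+5+13 = 74
H → U → N → W → J: 33+23+14+13 = 83
… (10 more)
H → W → J → N → U: 3+13+5+23 = 44  ← best
The minimum is 44.
One shortest path: H → W → J → N → U.

Shortest open route: 44 km.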